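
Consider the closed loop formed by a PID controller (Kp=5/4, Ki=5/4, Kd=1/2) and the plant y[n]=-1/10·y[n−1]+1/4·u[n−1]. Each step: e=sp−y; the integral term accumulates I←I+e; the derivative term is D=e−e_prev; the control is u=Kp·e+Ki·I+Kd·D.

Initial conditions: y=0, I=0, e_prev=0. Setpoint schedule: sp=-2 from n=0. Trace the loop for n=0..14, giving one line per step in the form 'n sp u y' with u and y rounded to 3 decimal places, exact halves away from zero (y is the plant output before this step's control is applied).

0 -2 -6.000 0.000
1 -2 -3.000 -1.500
2 -2 -7.075 -0.600
3 -2 -5.049 -1.709
4 -2 -7.820 -1.091
5 -2 -6.383 -1.846
6 -2 -8.257 -1.411
7 -2 -7.240 -1.923
8 -2 -8.508 -1.618
9 -2 -7.791 -1.965
10 -2 -8.650 -1.751
11 -2 -8.145 -1.987
12 -2 -8.729 -1.838
13 -2 -8.374 -1.998
14 -2 -8.771 -1.894

(exact arithmetic carried between steps; '≈' marks a value shown rounded to 6 d.p. or computed from one; I and e_prev carry over from the previous line; the table rounds u and y to 3 d.p., halves away from zero)
n=0: y=0, sp=-2, e=sp−y=-2; I=-2, D=e−e_prev=-2; u=5/4·(-2)+5/4·(-2)+1/2·(-2)=-6; next y=-1/10·0+1/4·(-6)=-1.5
n=1: y=-1.5, sp=-2, e=sp−y=-0.5; I=-2.5, D=e−e_prev=1.5; u=5/4·(-0.5)+5/4·(-2.5)+1/2·1.5=-3; next y=-1/10·(-1.5)+1/4·(-3)=-0.6
n=2: y=-0.6, sp=-2, e=sp−y=-1.4; I=-3.9, D=e−e_prev=-0.9; u=5/4·(-1.4)+5/4·(-3.9)+1/2·(-0.9)=-7.075; next y=-1/10·(-0.6)+1/4·(-7.075)=-1.70875
n=3: y=-1.70875, sp=-2, e=sp−y=-0.29125; I=-4.19125, D=e−e_prev=1.10875; u=5/4·(-0.29125)+5/4·(-4.19125)+1/2·1.10875=-5.04875; next y=-1/10·(-1.70875)+1/4·(-5.04875)≈-1.091313
n=4: y≈-1.091313, sp=-2, e=sp−y≈-0.908688; I≈-5.099938, D=e−e_prev≈-0.617438; u=5/4·(-0.908688)+5/4·(-5.099938)+1/2·(-0.617438)≈-7.8195; next y=-1/10·(-1.091313)+1/4·(-7.8195)≈-1.845744
n=5: y≈-1.845744, sp=-2, e=sp−y≈-0.154256; I≈-5.254194, D=e−e_prev≈0.754431; u=5/4·(-0.154256)+5/4·(-5.254194)+1/2·0.754431≈-6.383347; next y=-1/10·(-1.845744)+1/4·(-6.383347)≈-1.411262
n=6: y≈-1.411262, sp=-2, e=sp−y≈-0.588738; I≈-5.842931, D=e−e_prev≈-0.434481; u=5/4·(-0.588738)+5/4·(-5.842931)+1/2·(-0.434481)≈-8.256827; next y=-1/10·(-1.411262)+1/4·(-8.256827)≈-1.923081
n=7: y≈-1.923081, sp=-2, e=sp−y≈-0.076919; I≈-5.919851, D=e−e_prev≈0.511818; u=5/4·(-0.076919)+5/4·(-5.919851)+1/2·0.511818≈-7.240054; next y=-1/10·(-1.923081)+1/4·(-7.240054)≈-1.617705
n=8: y≈-1.617705, sp=-2, e=sp−y≈-0.382295; I≈-6.302145, D=e−e_prev≈-0.305375; u=5/4·(-0.382295)+5/4·(-6.302145)+1/2·(-0.305375)≈-8.508238; next y=-1/10·(-1.617705)+1/4·(-8.508238)≈-1.965289
n=9: y≈-1.965289, sp=-2, e=sp−y≈-0.034711; I≈-6.336857, D=e−e_prev≈0.347583; u=5/4·(-0.034711)+5/4·(-6.336857)+1/2·0.347583≈-7.790668; next y=-1/10·(-1.965289)+1/4·(-7.790668)≈-1.751138
n=10: y≈-1.751138, sp=-2, e=sp−y≈-0.248862; I≈-6.585719, D=e−e_prev≈-0.214151; u=5/4·(-0.248862)+5/4·(-6.585719)+1/2·(-0.214151)≈-8.650301; next y=-1/10·(-1.751138)+1/4·(-8.650301)≈-1.987461
n=11: y≈-1.987461, sp=-2, e=sp−y≈-0.012539; I≈-6.598257, D=e−e_prev≈0.236323; u=5/4·(-0.012539)+5/4·(-6.598257)+1/2·0.236323≈-8.145333; next y=-1/10·(-1.987461)+1/4·(-8.145333)≈-1.837587
n=12: y≈-1.837587, sp=-2, e=sp−y≈-0.162413; I≈-6.760670, D=e−e_prev≈-0.149874; u=5/4·(-0.162413)+5/4·(-6.760670)+1/2·(-0.149874)≈-8.728791; next y=-1/10·(-1.837587)+1/4·(-8.728791)≈-1.998439
n=13: y≈-1.998439, sp=-2, e=sp−y≈-0.001561; I≈-6.762231, D=e−e_prev≈0.160852; u=5/4·(-0.001561)+5/4·(-6.762231)+1/2·0.160852≈-8.374314; next y=-1/10·(-1.998439)+1/4·(-8.374314)≈-1.893735
n=14: y≈-1.893735, sp=-2, e=sp−y≈-0.106265; I≈-6.868496, D=e−e_prev≈-0.104704; u=5/4·(-0.106265)+5/4·(-6.868496)+1/2·(-0.104704)≈-8.770804; next y=-1/10·(-1.893735)+1/4·(-8.770804)≈-2.003328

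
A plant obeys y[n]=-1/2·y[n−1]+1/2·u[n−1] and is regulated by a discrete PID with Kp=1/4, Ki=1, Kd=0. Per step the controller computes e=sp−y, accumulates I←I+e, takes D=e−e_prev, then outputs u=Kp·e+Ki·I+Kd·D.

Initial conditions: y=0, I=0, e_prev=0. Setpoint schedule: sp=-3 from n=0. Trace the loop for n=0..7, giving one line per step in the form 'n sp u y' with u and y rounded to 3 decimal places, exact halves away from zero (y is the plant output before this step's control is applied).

(exact arithmetic carried between steps; '≈' marks a value shown rounded to 6 d.p. or computed from one; I and e_prev carry over from the previous line; the table rounds u and y to 3 d.p., halves away from zero)
n=0: y=0, sp=-3, e=sp−y=-3; I=-3, D=e−e_prev=-3; u=1/4·(-3)+1·(-3)+0·(-3)=-3.75; next y=-1/2·0+1/2·(-3.75)=-1.875
n=1: y=-1.875, sp=-3, e=sp−y=-1.125; I=-4.125, D=e−e_prev=1.875; u=1/4·(-1.125)+1·(-4.125)+0·1.875=-4.40625; next y=-1/2·(-1.875)+1/2·(-4.40625)=-1.265625
n=2: y=-1.265625, sp=-3, e=sp−y=-1.734375; I=-5.859375, D=e−e_prev=-0.609375; u=1/4·(-1.734375)+1·(-5.859375)+0·(-0.609375)≈-6.292969; next y=-1/2·(-1.265625)+1/2·(-6.292969)≈-2.513672
n=3: y≈-2.513672, sp=-3, e=sp−y≈-0.486328; I≈-6.345703, D=e−e_prev≈1.248047; u=1/4·(-0.486328)+1·(-6.345703)+0·1.248047≈-6.467285; next y=-1/2·(-2.513672)+1/2·(-6.467285)≈-1.976807
n=4: y≈-1.976807, sp=-3, e=sp−y≈-1.023193; I≈-7.368896, D=e−e_prev≈-0.536865; u=1/4·(-1.023193)+1·(-7.368896)+0·(-0.536865)≈-7.624695; next y=-1/2·(-1.976807)+1/2·(-7.624695)≈-2.823944
n=5: y≈-2.823944, sp=-3, e=sp−y≈-0.176056; I≈-7.544952, D=e−e_prev≈0.847137; u=1/4·(-0.176056)+1·(-7.544952)+0·0.847137≈-7.588966; next y=-1/2·(-2.823944)+1/2·(-7.588966)≈-2.382511
n=6: y≈-2.382511, sp=-3, e=sp−y≈-0.617489; I≈-8.162441, D=e−e_prev≈-0.441433; u=1/4·(-0.617489)+1·(-8.162441)+0·(-0.441433)≈-8.316813; next y=-1/2·(-2.382511)+1/2·(-8.316813)≈-2.967151
n=7: y≈-2.967151, sp=-3, e=sp−y≈-0.032849; I≈-8.195290, D=e−e_prev≈0.584640; u=1/4·(-0.032849)+1·(-8.195290)+0·0.584640≈-8.203502; next y=-1/2·(-2.967151)+1/2·(-8.203502)≈-2.618176

0 -3 -3.750 0.000
1 -3 -4.406 -1.875
2 -3 -6.293 -1.266
3 -3 -6.467 -2.514
4 -3 -7.625 -1.977
5 -3 -7.589 -2.824
6 -3 -8.317 -2.383
7 -3 -8.204 -2.967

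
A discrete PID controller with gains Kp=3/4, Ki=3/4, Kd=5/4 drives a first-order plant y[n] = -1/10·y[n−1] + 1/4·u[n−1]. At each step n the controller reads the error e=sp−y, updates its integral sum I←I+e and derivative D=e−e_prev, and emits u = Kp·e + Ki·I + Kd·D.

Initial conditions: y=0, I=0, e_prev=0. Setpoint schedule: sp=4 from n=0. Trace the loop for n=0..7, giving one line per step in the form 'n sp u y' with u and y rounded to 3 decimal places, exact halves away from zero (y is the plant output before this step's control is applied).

0 4 11.000 0.000
1 4 1.438 2.750
2 4 13.143 0.084
3 4 3.967 3.277
4 4 15.687 0.664
5 4 6.146 3.855
6 4 17.681 1.151
7 4 7.763 4.305

(exact arithmetic carried between steps; '≈' marks a value shown rounded to 6 d.p. or computed from one; I and e_prev carry over from the previous line; the table rounds u and y to 3 d.p., halves away from zero)
n=0: y=0, sp=4, e=sp−y=4; I=4, D=e−e_prev=4; u=3/4·4+3/4·4+5/4·4=11; next y=-1/10·0+1/4·11=2.75
n=1: y=2.75, sp=4, e=sp−y=1.25; I=5.25, D=e−e_prev=-2.75; u=3/4·1.25+3/4·5.25+5/4·(-2.75)=1.4375; next y=-1/10·2.75+1/4·1.4375=0.084375
n=2: y=0.084375, sp=4, e=sp−y=3.915625; I=9.165625, D=e−e_prev=2.665625; u=3/4·3.915625+3/4·9.165625+5/4·2.665625≈13.142969; next y=-1/10·0.084375+1/4·13.142969≈3.277305
n=3: y≈3.277305, sp=4, e=sp−y≈0.722695; I≈9.888320, D=e−e_prev≈-3.192930; u=3/4·0.722695+3/4·9.888320+5/4·(-3.192930)≈3.967100; next y=-1/10·3.277305+1/4·3.967100≈0.664044
n=4: y≈0.664044, sp=4, e=sp−y≈3.335956; I≈13.224276, D=e−e_prev≈2.613260; u=3/4·3.335956+3/4·13.224276+5/4·2.613260≈15.686749; next y=-1/10·0.664044+1/4·15.686749≈3.855283
n=5: y≈3.855283, sp=4, e=sp−y≈0.144717; I≈13.368993, D=e−e_prev≈-3.191238; u=3/4·0.144717+3/4·13.368993+5/4·(-3.191238)≈6.146235; next y=-1/10·3.855283+1/4·6.146235≈1.151030
n=6: y≈1.151030, sp=4, e=sp−y≈2.848970; I≈16.217963, D=e−e_prev≈2.704252; u=3/4·2.848970+3/4·16.217963+5/4·2.704252≈17.680515; next y=-1/10·1.151030+1/4·17.680515≈4.305026
n=7: y≈4.305026, sp=4, e=sp−y≈-0.305026; I≈15.912937, D=e−e_prev≈-3.153995; u=3/4·(-0.305026)+3/4·15.912937+5/4·(-3.153995)≈7.763440; next y=-1/10·4.305026+1/4·7.763440≈1.510357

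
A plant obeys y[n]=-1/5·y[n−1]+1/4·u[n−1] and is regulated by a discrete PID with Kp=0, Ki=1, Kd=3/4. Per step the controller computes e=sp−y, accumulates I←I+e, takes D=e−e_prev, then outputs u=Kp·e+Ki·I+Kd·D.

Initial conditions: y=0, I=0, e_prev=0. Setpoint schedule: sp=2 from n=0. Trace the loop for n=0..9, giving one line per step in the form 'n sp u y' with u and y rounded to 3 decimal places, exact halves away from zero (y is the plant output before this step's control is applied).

0 2 3.500 0.000
1 2 2.469 0.875
2 2 5.007 0.442
3 2 4.978 1.163
4 2 6.621 1.012
5 2 6.724 1.453
6 2 7.711 1.390
7 2 7.820 1.650
8 2 8.408 1.625
9 2 8.499 1.777

(exact arithmetic carried between steps; '≈' marks a value shown rounded to 6 d.p. or computed from one; I and e_prev carry over from the previous line; the table rounds u and y to 3 d.p., halves away from zero)
n=0: y=0, sp=2, e=sp−y=2; I=2, D=e−e_prev=2; u=0·2+1·2+3/4·2=3.5; next y=-1/5·0+1/4·3.5=0.875
n=1: y=0.875, sp=2, e=sp−y=1.125; I=3.125, D=e−e_prev=-0.875; u=0·1.125+1·3.125+3/4·(-0.875)=2.46875; next y=-1/5·0.875+1/4·2.46875≈0.442188
n=2: y≈0.442188, sp=2, e=sp−y≈1.557813; I≈4.682813, D=e−e_prev≈0.432813; u=0·1.557813+1·4.682813+3/4·0.432813≈5.007422; next y=-1/5·0.442188+1/4·5.007422≈1.163418
n=3: y≈1.163418, sp=2, e=sp−y≈0.836582; I≈5.519395, D=e−e_prev≈-0.721230; u=0·0.836582+1·5.519395+3/4·(-0.721230)≈4.978472; next y=-1/5·1.163418+1/4·4.978472≈1.011934
n=4: y≈1.011934, sp=2, e=sp−y≈0.988066; I≈6.507460, D=e−e_prev≈0.151484; u=0·0.988066+1·6.507460+3/4·0.151484≈6.621073; next y=-1/5·1.011934+1/4·6.621073≈1.452881
n=5: y≈1.452881, sp=2, e=sp−y≈0.547119; I≈7.054579, D=e−e_prev≈-0.440947; u=0·0.547119+1·7.054579+3/4·(-0.440947)≈6.723869; next y=-1/5·1.452881+1/4·6.723869≈1.390391
n=6: y≈1.390391, sp=2, e=sp−y≈0.609609; I≈7.664188, D=e−e_prev≈0.062491; u=0·0.609609+1·7.664188+3/4·0.062491≈7.711056; next y=-1/5·1.390391+1/4·7.711056≈1.649686
n=7: y≈1.649686, sp=2, e=sp−y≈0.350314; I≈8.014502, D=e−e_prev≈-0.259295; u=0·0.350314+1·8.014502+3/4·(-0.259295)≈7.820031; next y=-1/5·1.649686+1/4·7.820031≈1.625071
n=8: y≈1.625071, sp=2, e=sp−y≈0.374929; I≈8.389432, D=e−e_prev≈0.024615; u=0·0.374929+1·8.389432+3/4·0.024615≈8.407893; next y=-1/5·1.625071+1/4·8.407893≈1.776959
n=9: y≈1.776959, sp=2, e=sp−y≈0.223041; I≈8.612472, D=e−e_prev≈-0.151889; u=0·0.223041+1·8.612472+3/4·(-0.151889)≈8.498556; next y=-1/5·1.776959+1/4·8.498556≈1.769247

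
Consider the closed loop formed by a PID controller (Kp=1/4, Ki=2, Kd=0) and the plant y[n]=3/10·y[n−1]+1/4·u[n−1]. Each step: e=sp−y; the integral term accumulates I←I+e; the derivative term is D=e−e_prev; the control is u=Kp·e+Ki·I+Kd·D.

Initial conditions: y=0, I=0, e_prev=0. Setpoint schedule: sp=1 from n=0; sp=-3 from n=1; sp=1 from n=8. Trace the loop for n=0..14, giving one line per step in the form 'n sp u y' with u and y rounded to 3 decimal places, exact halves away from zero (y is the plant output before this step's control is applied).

0 1 2.250 0.000
1 -3 -6.016 0.563
2 -3 -8.871 -1.335
3 -3 -9.314 -2.618
4 -3 -8.962 -3.114
5 -3 -8.597 -3.175
6 -3 -8.412 -3.102
7 -3 -8.362 -3.034
8 1 0.631 -3.001
9 1 3.551 -0.742
10 1 3.869 0.665
11 1 3.410 1.167
12 1 2.996 1.203
13 1 2.800 1.110
14 1 2.753 1.033

(exact arithmetic carried between steps; '≈' marks a value shown rounded to 6 d.p. or computed from one; I and e_prev carry over from the previous line; the table rounds u and y to 3 d.p., halves away from zero)
n=0: y=0, sp=1, e=sp−y=1; I=1, D=e−e_prev=1; u=1/4·1+2·1+0·1=2.25; next y=3/10·0+1/4·2.25=0.5625
n=1: y=0.5625, sp=-3, e=sp−y=-3.5625; I=-2.5625, D=e−e_prev=-4.5625; u=1/4·(-3.5625)+2·(-2.5625)+0·(-4.5625)=-6.015625; next y=3/10·0.5625+1/4·(-6.015625)≈-1.335156
n=2: y≈-1.335156, sp=-3, e=sp−y≈-1.664844; I≈-4.227344, D=e−e_prev≈1.897656; u=1/4·(-1.664844)+2·(-4.227344)+0·1.897656≈-8.870898; next y=3/10·(-1.335156)+1/4·(-8.870898)≈-2.618271
n=3: y≈-2.618271, sp=-3, e=sp−y≈-0.381729; I≈-4.609072, D=e−e_prev≈1.283115; u=1/4·(-0.381729)+2·(-4.609072)+0·1.283115≈-9.313577; next y=3/10·(-2.618271)+1/4·(-9.313577)≈-3.113876
n=4: y≈-3.113876, sp=-3, e=sp−y≈0.113876; I≈-4.495197, D=e−e_prev≈0.495604; u=1/4·0.113876+2·(-4.495197)+0·0.495604≈-8.961924; next y=3/10·(-3.113876)+1/4·(-8.961924)≈-3.174644
n=5: y≈-3.174644, sp=-3, e=sp−y≈0.174644; I≈-4.320553, D=e−e_prev≈0.060768; u=1/4·0.174644+2·(-4.320553)+0·0.060768≈-8.597445; next y=3/10·(-3.174644)+1/4·(-8.597445)≈-3.101754
n=6: y≈-3.101754, sp=-3, e=sp−y≈0.101754; I≈-4.218799, D=e−e_prev≈-0.072889; u=1/4·0.101754+2·(-4.218799)+0·(-0.072889)≈-8.412158; next y=3/10·(-3.101754)+1/4·(-8.412158)≈-3.033566
n=7: y≈-3.033566, sp=-3, e=sp−y≈0.033566; I≈-4.185233, D=e−e_prev≈-0.068188; u=1/4·0.033566+2·(-4.185233)+0·(-0.068188)≈-8.362074; next y=3/10·(-3.033566)+1/4·(-8.362074)≈-3.000588
n=8: y≈-3.000588, sp=1, e=sp−y≈4.000588; I≈-0.184644, D=e−e_prev≈3.967022; u=1/4·4.000588+2·(-0.184644)+0·3.967022≈0.630858; next y=3/10·(-3.000588)+1/4·0.630858≈-0.742462
n=9: y≈-0.742462, sp=1, e=sp−y≈1.742462; I≈1.557818, D=e−e_prev≈-2.258126; u=1/4·1.742462+2·1.557818+0·(-2.258126)≈3.551250; next y=3/10·(-0.742462)+1/4·3.551250≈0.665074
n=10: y≈0.665074, sp=1, e=sp−y≈0.334926; I≈1.892743, D=e−e_prev≈-1.407536; u=1/4·0.334926+2·1.892743+0·(-1.407536)≈3.869218; next y=3/10·0.665074+1/4·3.869218≈1.166827
n=11: y≈1.166827, sp=1, e=sp−y≈-0.166827; I≈1.725917, D=e−e_prev≈-0.501753; u=1/4·(-0.166827)+2·1.725917+0·(-0.501753)≈3.410127; next y=3/10·1.166827+1/4·3.410127≈1.202580
n=12: y≈1.202580, sp=1, e=sp−y≈-0.202580; I≈1.523337, D=e−e_prev≈-0.035753; u=1/4·(-0.202580)+2·1.523337+0·(-0.035753)≈2.996029; next y=3/10·1.202580+1/4·2.996029≈1.109781
n=13: y≈1.109781, sp=1, e=sp−y≈-0.109781; I≈1.413556, D=e−e_prev≈0.092799; u=1/4·(-0.109781)+2·1.413556+0·0.092799≈2.799666; next y=3/10·1.109781+1/4·2.799666≈1.032851
n=14: y≈1.032851, sp=1, e=sp−y≈-0.032851; I≈1.380705, D=e−e_prev≈0.076930; u=1/4·(-0.032851)+2·1.380705+0·0.076930≈2.753197; next y=3/10·1.032851+1/4·2.753197≈0.998155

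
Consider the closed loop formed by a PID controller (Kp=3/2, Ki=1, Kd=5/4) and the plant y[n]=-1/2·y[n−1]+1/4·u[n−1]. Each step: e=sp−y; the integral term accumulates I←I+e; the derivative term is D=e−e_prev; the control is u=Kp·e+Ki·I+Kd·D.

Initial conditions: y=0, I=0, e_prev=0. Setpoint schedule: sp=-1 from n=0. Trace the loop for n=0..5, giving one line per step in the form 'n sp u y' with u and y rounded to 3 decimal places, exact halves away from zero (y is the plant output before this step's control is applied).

0 -1 -3.750 0.000
1 -1 0.016 -0.938
2 -1 -6.507 0.473
3 -1 2.542 -1.863
4 -1 -12.377 1.567
5 -1 9.762 -3.878

(exact arithmetic carried between steps; '≈' marks a value shown rounded to 6 d.p. or computed from one; I and e_prev carry over from the previous line; the table rounds u and y to 3 d.p., halves away from zero)
n=0: y=0, sp=-1, e=sp−y=-1; I=-1, D=e−e_prev=-1; u=3/2·(-1)+1·(-1)+5/4·(-1)=-3.75; next y=-1/2·0+1/4·(-3.75)=-0.9375
n=1: y=-0.9375, sp=-1, e=sp−y=-0.0625; I=-1.0625, D=e−e_prev=0.9375; u=3/2·(-0.0625)+1·(-1.0625)+5/4·0.9375=0.015625; next y=-1/2·(-0.9375)+1/4·0.015625≈0.472656
n=2: y≈0.472656, sp=-1, e=sp−y≈-1.472656; I≈-2.535156, D=e−e_prev≈-1.410156; u=3/2·(-1.472656)+1·(-2.535156)+5/4·(-1.410156)≈-6.506836; next y=-1/2·0.472656+1/4·(-6.506836)≈-1.863037
n=3: y≈-1.863037, sp=-1, e=sp−y≈0.863037; I≈-1.672119, D=e−e_prev≈2.335693; u=3/2·0.863037+1·(-1.672119)+5/4·2.335693≈2.542053; next y=-1/2·(-1.863037)+1/4·2.542053≈1.567032
n=4: y≈1.567032, sp=-1, e=sp−y≈-2.567032; I≈-4.239151, D=e−e_prev≈-3.430069; u=3/2·(-2.567032)+1·(-4.239151)+5/4·(-3.430069)≈-12.377285; next y=-1/2·1.567032+1/4·(-12.377285)≈-3.877837
n=5: y≈-3.877837, sp=-1, e=sp−y≈2.877837; I≈-1.361314, D=e−e_prev≈5.444869; u=3/2·2.877837+1·(-1.361314)+5/4·5.444869≈9.761528; next y=-1/2·(-3.877837)+1/4·9.761528≈4.379301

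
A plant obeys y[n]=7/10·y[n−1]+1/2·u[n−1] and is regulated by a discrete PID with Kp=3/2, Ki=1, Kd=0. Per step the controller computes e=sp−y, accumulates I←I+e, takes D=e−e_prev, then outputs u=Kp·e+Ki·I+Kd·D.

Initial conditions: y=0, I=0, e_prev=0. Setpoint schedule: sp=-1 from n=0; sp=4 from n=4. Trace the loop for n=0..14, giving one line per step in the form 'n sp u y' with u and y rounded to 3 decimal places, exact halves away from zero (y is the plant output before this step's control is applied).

0 -1 -2.500 0.000
1 -1 -0.375 -1.250
2 -1 -0.594 -1.063
3 -1 -0.586 -1.041
4 4 11.907 -1.021
5 4 1.279 5.238
6 4 2.371 4.306
7 4 2.331 4.200
8 4 2.367 4.105
9 4 2.382 4.057
10 4 2.390 4.031
11 4 2.395 4.017
12 4 2.397 4.009
13 4 2.398 4.005
14 4 2.399 4.003

(exact arithmetic carried between steps; '≈' marks a value shown rounded to 6 d.p. or computed from one; I and e_prev carry over from the previous line; the table rounds u and y to 3 d.p., halves away from zero)
n=0: y=0, sp=-1, e=sp−y=-1; I=-1, D=e−e_prev=-1; u=3/2·(-1)+1·(-1)+0·(-1)=-2.5; next y=7/10·0+1/2·(-2.5)=-1.25
n=1: y=-1.25, sp=-1, e=sp−y=0.25; I=-0.75, D=e−e_prev=1.25; u=3/2·0.25+1·(-0.75)+0·1.25=-0.375; next y=7/10·(-1.25)+1/2·(-0.375)=-1.0625
n=2: y=-1.0625, sp=-1, e=sp−y=0.0625; I=-0.6875, D=e−e_prev=-0.1875; u=3/2·0.0625+1·(-0.6875)+0·(-0.1875)=-0.59375; next y=7/10·(-1.0625)+1/2·(-0.59375)=-1.040625
n=3: y=-1.040625, sp=-1, e=sp−y=0.040625; I=-0.646875, D=e−e_prev=-0.021875; u=3/2·0.040625+1·(-0.646875)+0·(-0.021875)≈-0.585938; next y=7/10·(-1.040625)+1/2·(-0.585938)≈-1.021406
n=4: y≈-1.021406, sp=4, e=sp−y≈5.021406; I≈4.374531, D=e−e_prev≈4.980781; u=3/2·5.021406+1·4.374531+0·4.980781≈11.906641; next y=7/10·(-1.021406)+1/2·11.906641≈5.238336
n=5: y≈5.238336, sp=4, e=sp−y≈-1.238336; I≈3.136195, D=e−e_prev≈-6.259742; u=3/2·(-1.238336)+1·3.136195+0·(-6.259742)≈1.278691; next y=7/10·5.238336+1/2·1.278691≈4.306181
n=6: y≈4.306181, sp=4, e=sp−y≈-0.306181; I≈2.830014, D=e−e_prev≈0.932155; u=3/2·(-0.306181)+1·2.830014+0·0.932155≈2.370743; next y=7/10·4.306181+1/2·2.370743≈4.199698
n=7: y≈4.199698, sp=4, e=sp−y≈-0.199698; I≈2.630316, D=e−e_prev≈0.106483; u=3/2·(-0.199698)+1·2.630316+0·0.106483≈2.330769; next y=7/10·4.199698+1/2·2.330769≈4.105173
n=8: y≈4.105173, sp=4, e=sp−y≈-0.105173; I≈2.525143, D=e−e_prev≈0.094525; u=3/2·(-0.105173)+1·2.525143+0·0.094525≈2.367383; next y=7/10·4.105173+1/2·2.367383≈4.057313
n=9: y≈4.057313, sp=4, e=sp−y≈-0.057313; I≈2.467830, D=e−e_prev≈0.047860; u=3/2·(-0.057313)+1·2.467830+0·0.047860≈2.381861; next y=7/10·4.057313+1/2·2.381861≈4.031049
n=10: y≈4.031049, sp=4, e=sp−y≈-0.031049; I≈2.436781, D=e−e_prev≈0.026263; u=3/2·(-0.031049)+1·2.436781+0·0.026263≈2.390207; next y=7/10·4.031049+1/2·2.390207≈4.016838
n=11: y≈4.016838, sp=4, e=sp−y≈-0.016838; I≈2.419943, D=e−e_prev≈0.014212; u=3/2·(-0.016838)+1·2.419943+0·0.014212≈2.394686; next y=7/10·4.016838+1/2·2.394686≈4.009130
n=12: y≈4.009130, sp=4, e=sp−y≈-0.009130; I≈2.410813, D=e−e_prev≈0.007708; u=3/2·(-0.009130)+1·2.410813+0·0.007708≈2.397119; next y=7/10·4.009130+1/2·2.397119≈4.004950
n=13: y≈4.004950, sp=4, e=sp−y≈-0.004950; I≈2.405863, D=e−e_prev≈0.004179; u=3/2·(-0.004950)+1·2.405863+0·0.004179≈2.398438; next y=7/10·4.004950+1/2·2.398438≈4.002684
n=14: y≈4.002684, sp=4, e=sp−y≈-0.002684; I≈2.403179, D=e−e_prev≈0.002266; u=3/2·(-0.002684)+1·2.403179+0·0.002266≈2.399153; next y=7/10·4.002684+1/2·2.399153≈4.001455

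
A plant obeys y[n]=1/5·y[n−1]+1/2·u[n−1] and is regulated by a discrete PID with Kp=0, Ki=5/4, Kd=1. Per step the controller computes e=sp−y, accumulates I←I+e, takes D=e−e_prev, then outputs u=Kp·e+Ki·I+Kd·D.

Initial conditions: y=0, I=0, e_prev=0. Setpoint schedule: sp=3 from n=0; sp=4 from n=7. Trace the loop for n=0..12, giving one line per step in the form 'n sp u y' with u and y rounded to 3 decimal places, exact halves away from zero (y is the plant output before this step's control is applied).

0 3 6.750 0.000
1 3 -0.094 3.375
2 3 8.993 0.628
3 3 0.224 4.622
4 3 10.258 1.037
5 3 -0.548 5.336
6 3 11.053 0.793
7 4 0.512 5.685
8 4 11.955 1.393
9 4 -0.020 6.256
10 4 13.306 1.241
11 4 -0.996 6.901
12 4 14.581 0.882

(exact arithmetic carried between steps; '≈' marks a value shown rounded to 6 d.p. or computed from one; I and e_prev carry over from the previous line; the table rounds u and y to 3 d.p., halves away from zero)
n=0: y=0, sp=3, e=sp−y=3; I=3, D=e−e_prev=3; u=0·3+5/4·3+1·3=6.75; next y=1/5·0+1/2·6.75=3.375
n=1: y=3.375, sp=3, e=sp−y=-0.375; I=2.625, D=e−e_prev=-3.375; u=0·(-0.375)+5/4·2.625+1·(-3.375)=-0.09375; next y=1/5·3.375+1/2·(-0.09375)=0.628125
n=2: y=0.628125, sp=3, e=sp−y=2.371875; I=4.996875, D=e−e_prev=2.746875; u=0·2.371875+5/4·4.996875+1·2.746875≈8.992969; next y=1/5·0.628125+1/2·8.992969≈4.622109
n=3: y≈4.622109, sp=3, e=sp−y≈-1.622109; I≈3.374766, D=e−e_prev≈-3.993984; u=0·(-1.622109)+5/4·3.374766+1·(-3.993984)≈0.224473; next y=1/5·4.622109+1/2·0.224473≈1.036658
n=4: y≈1.036658, sp=3, e=sp−y≈1.963342; I≈5.338107, D=e−e_prev≈3.585451; u=0·1.963342+5/4·5.338107+1·3.585451≈10.258085; next y=1/5·1.036658+1/2·10.258085≈5.336374
n=5: y≈5.336374, sp=3, e=sp−y≈-2.336374; I≈3.001733, D=e−e_prev≈-4.299716; u=0·(-2.336374)+5/4·3.001733+1·(-4.299716)≈-0.547550; next y=1/5·5.336374+1/2·(-0.547550)≈0.793500
n=6: y≈0.793500, sp=3, e=sp−y≈2.206500; I≈5.208233, D=e−e_prev≈4.542874; u=0·2.206500+5/4·5.208233+1·4.542874≈11.053166; next y=1/5·0.793500+1/2·11.053166≈5.685283
n=7: y≈5.685283, sp=4, e=sp−y≈-1.685283; I≈3.522950, D=e−e_prev≈-3.891783; u=0·(-1.685283)+5/4·3.522950+1·(-3.891783)≈0.511905; next y=1/5·5.685283+1/2·0.511905≈1.393009
n=8: y≈1.393009, sp=4, e=sp−y≈2.606991; I≈6.129941, D=e−e_prev≈4.292274; u=0·2.606991+5/4·6.129941+1·4.292274≈11.954700; next y=1/5·1.393009+1/2·11.954700≈6.255952
n=9: y≈6.255952, sp=4, e=sp−y≈-2.255952; I≈3.873989, D=e−e_prev≈-4.862943; u=0·(-2.255952)+5/4·3.873989+1·(-4.862943)≈-0.020456; next y=1/5·6.255952+1/2·(-0.020456)≈1.240962
n=10: y≈1.240962, sp=4, e=sp−y≈2.759038; I≈6.633027, D=e−e_prev≈5.014990; u=0·2.759038+5/4·6.633027+1·5.014990≈13.306274; next y=1/5·1.240962+1/2·13.306274≈6.901329
n=11: y≈6.901329, sp=4, e=sp−y≈-2.901329; I≈3.731698, D=e−e_prev≈-5.660367; u=0·(-2.901329)+5/4·3.731698+1·(-5.660367)≈-0.995745; next y=1/5·6.901329+1/2·(-0.995745)≈0.882393
n=12: y≈0.882393, sp=4, e=sp−y≈3.117607; I≈6.849304, D=e−e_prev≈6.018936; u=0·3.117607+5/4·6.849304+1·6.018936≈14.580566; next y=1/5·0.882393+1/2·14.580566≈7.466762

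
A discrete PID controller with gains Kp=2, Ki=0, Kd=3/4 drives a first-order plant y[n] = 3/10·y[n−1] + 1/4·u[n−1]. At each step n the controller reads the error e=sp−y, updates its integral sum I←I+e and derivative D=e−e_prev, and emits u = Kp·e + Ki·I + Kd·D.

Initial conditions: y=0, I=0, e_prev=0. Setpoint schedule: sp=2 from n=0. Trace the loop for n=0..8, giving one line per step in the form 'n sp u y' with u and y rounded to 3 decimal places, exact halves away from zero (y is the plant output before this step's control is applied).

0 2 5.500 0.000
1 2 0.219 1.375
2 2 3.746 0.467
3 2 1.389 1.077
4 2 2.964 0.670
5 2 1.912 0.942
6 2 2.615 0.761
7 2 2.145 0.882
8 2 2.459 0.801

(exact arithmetic carried between steps; '≈' marks a value shown rounded to 6 d.p. or computed from one; I and e_prev carry over from the previous line; the table rounds u and y to 3 d.p., halves away from zero)
n=0: y=0, sp=2, e=sp−y=2; I=2, D=e−e_prev=2; u=2·2+0·2+3/4·2=5.5; next y=3/10·0+1/4·5.5=1.375
n=1: y=1.375, sp=2, e=sp−y=0.625; I=2.625, D=e−e_prev=-1.375; u=2·0.625+0·2.625+3/4·(-1.375)=0.21875; next y=3/10·1.375+1/4·0.21875≈0.467188
n=2: y≈0.467188, sp=2, e=sp−y≈1.532813; I≈4.157813, D=e−e_prev≈0.907813; u=2·1.532813+0·4.157813+3/4·0.907813≈3.746484; next y=3/10·0.467188+1/4·3.746484≈1.076777
n=3: y≈1.076777, sp=2, e=sp−y≈0.923223; I≈5.081035, D=e−e_prev≈-0.609590; u=2·0.923223+0·5.081035+3/4·(-0.609590)≈1.389253; next y=3/10·1.076777+1/4·1.389253≈0.670346
n=4: y≈0.670346, sp=2, e=sp−y≈1.329654; I≈6.410689, D=e−e_prev≈0.406431; u=2·1.329654+0·6.410689+3/4·0.406431≈2.964130; next y=3/10·0.670346+1/4·2.964130≈0.942137
n=5: y≈0.942137, sp=2, e=sp−y≈1.057863; I≈7.468552, D=e−e_prev≈-0.271790; u=2·1.057863+0·7.468552+3/4·(-0.271790)≈1.911884; next y=3/10·0.942137+1/4·1.911884≈0.760612
n=6: y≈0.760612, sp=2, e=sp−y≈1.239388; I≈8.707940, D=e−e_prev≈0.181524; u=2·1.239388+0·8.707940+3/4·0.181524≈2.614919; next y=3/10·0.760612+1/4·2.614919≈0.881913
n=7: y≈0.881913, sp=2, e=sp−y≈1.118087; I≈9.826027, D=e−e_prev≈-0.121301; u=2·1.118087+0·9.826027+3/4·(-0.121301)≈2.145197; next y=3/10·0.881913+1/4·2.145197≈0.800873
n=8: y≈0.800873, sp=2, e=sp−y≈1.199127; I≈11.025153, D=e−e_prev≈0.081040; u=2·1.199127+0·11.025153+3/4·0.081040≈2.459033; next y=3/10·0.800873+1/4·2.459033≈0.855020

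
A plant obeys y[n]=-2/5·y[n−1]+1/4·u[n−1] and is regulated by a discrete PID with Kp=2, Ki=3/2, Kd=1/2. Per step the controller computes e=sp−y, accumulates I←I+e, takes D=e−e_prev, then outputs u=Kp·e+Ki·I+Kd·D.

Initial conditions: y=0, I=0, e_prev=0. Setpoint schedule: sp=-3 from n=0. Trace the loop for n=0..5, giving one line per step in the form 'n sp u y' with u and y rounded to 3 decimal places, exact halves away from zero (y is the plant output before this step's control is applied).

0 -3 -12.000 0.000
1 -3 -3.000 -3.000
2 -3 -18.300 0.450
3 -3 -0.930 -4.755
4 -3 -26.598 1.670
5 -3 5.557 -7.317

(exact arithmetic carried between steps; '≈' marks a value shown rounded to 6 d.p. or computed from one; I and e_prev carry over from the previous line; the table rounds u and y to 3 d.p., halves away from zero)
n=0: y=0, sp=-3, e=sp−y=-3; I=-3, D=e−e_prev=-3; u=2·(-3)+3/2·(-3)+1/2·(-3)=-12; next y=-2/5·0+1/4·(-12)=-3
n=1: y=-3, sp=-3, e=sp−y=0; I=-3, D=e−e_prev=3; u=2·0+3/2·(-3)+1/2·3=-3; next y=-2/5·(-3)+1/4·(-3)=0.45
n=2: y=0.45, sp=-3, e=sp−y=-3.45; I=-6.45, D=e−e_prev=-3.45; u=2·(-3.45)+3/2·(-6.45)+1/2·(-3.45)=-18.3; next y=-2/5·0.45+1/4·(-18.3)=-4.755
n=3: y=-4.755, sp=-3, e=sp−y=1.755; I=-4.695, D=e−e_prev=5.205; u=2·1.755+3/2·(-4.695)+1/2·5.205=-0.93; next y=-2/5·(-4.755)+1/4·(-0.93)=1.6695
n=4: y=1.6695, sp=-3, e=sp−y=-4.6695; I=-9.3645, D=e−e_prev=-6.4245; u=2·(-4.6695)+3/2·(-9.3645)+1/2·(-6.4245)=-26.598; next y=-2/5·1.6695+1/4·(-26.598)=-7.3173
n=5: y=-7.3173, sp=-3, e=sp−y=4.3173; I=-5.0472, D=e−e_prev=8.9868; u=2·4.3173+3/2·(-5.0472)+1/2·8.9868=5.5572; next y=-2/5·(-7.3173)+1/4·5.5572=4.31622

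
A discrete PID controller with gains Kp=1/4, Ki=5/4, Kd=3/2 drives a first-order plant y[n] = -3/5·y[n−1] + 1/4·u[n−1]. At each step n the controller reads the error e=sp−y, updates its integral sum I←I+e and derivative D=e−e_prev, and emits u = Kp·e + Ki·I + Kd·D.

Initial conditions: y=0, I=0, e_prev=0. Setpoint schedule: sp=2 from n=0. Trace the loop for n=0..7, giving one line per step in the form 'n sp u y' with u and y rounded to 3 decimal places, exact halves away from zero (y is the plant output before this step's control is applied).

(exact arithmetic carried between steps; '≈' marks a value shown rounded to 6 d.p. or computed from one; I and e_prev carry over from the previous line; the table rounds u and y to 3 d.p., halves away from zero)
n=0: y=0, sp=2, e=sp−y=2; I=2, D=e−e_prev=2; u=1/4·2+5/4·2+3/2·2=6; next y=-3/5·0+1/4·6=1.5
n=1: y=1.5, sp=2, e=sp−y=0.5; I=2.5, D=e−e_prev=-1.5; u=1/4·0.5+5/4·2.5+3/2·(-1.5)=1; next y=-3/5·1.5+1/4·1=-0.65
n=2: y=-0.65, sp=2, e=sp−y=2.65; I=5.15, D=e−e_prev=2.15; u=1/4·2.65+5/4·5.15+3/2·2.15=10.325; next y=-3/5·(-0.65)+1/4·10.325=2.97125
n=3: y=2.97125, sp=2, e=sp−y=-0.97125; I=4.17875, D=e−e_prev=-3.62125; u=1/4·(-0.97125)+5/4·4.17875+3/2·(-3.62125)=-0.45125; next y=-3/5·2.97125+1/4·(-0.45125)≈-1.895563
n=4: y≈-1.895563, sp=2, e=sp−y≈3.895563; I≈8.074313, D=e−e_prev≈4.866813; u=1/4·3.895563+5/4·8.074313+3/2·4.866813≈18.367; next y=-3/5·(-1.895563)+1/4·18.367≈5.729088
n=5: y≈5.729088, sp=2, e=sp−y≈-3.729088; I≈4.345225, D=e−e_prev≈-7.62465; u=1/4·(-3.729088)+5/4·4.345225+3/2·(-7.62465)≈-6.937716; next y=-3/5·5.729088+1/4·(-6.937716)≈-5.171881
n=6: y≈-5.171881, sp=2, e=sp−y≈7.171881; I≈11.517106, D=e−e_prev≈10.900969; u=1/4·7.171881+5/4·11.517106+3/2·10.900969≈32.540807; next y=-3/5·(-5.171881)+1/4·32.540807≈11.238331
n=7: y≈11.238331, sp=2, e=sp−y≈-9.238331; I≈2.278776, D=e−e_prev≈-16.410212; u=1/4·(-9.238331)+5/4·2.278776+3/2·(-16.410212)≈-24.076431; next y=-3/5·11.238331+1/4·(-24.076431)≈-12.762106

0 2 6.000 0.000
1 2 1.000 1.500
2 2 10.325 -0.650
3 2 -0.451 2.971
4 2 18.367 -1.896
5 2 -6.938 5.729
6 2 32.541 -5.172
7 2 -24.076 11.238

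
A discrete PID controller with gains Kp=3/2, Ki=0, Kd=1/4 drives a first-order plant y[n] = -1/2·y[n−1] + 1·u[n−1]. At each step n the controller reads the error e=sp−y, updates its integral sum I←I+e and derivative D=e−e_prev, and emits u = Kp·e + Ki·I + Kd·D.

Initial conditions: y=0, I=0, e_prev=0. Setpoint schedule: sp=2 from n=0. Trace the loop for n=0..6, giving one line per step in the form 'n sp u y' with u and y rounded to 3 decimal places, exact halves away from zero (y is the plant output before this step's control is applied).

0 2 3.500 0.000
1 2 -3.125 3.500
2 2 12.406 -4.875
3 2 -24.195 14.844
4 2 62.041 -31.617
5 2 -141.141 77.850
6 2 337.578 -180.066

(exact arithmetic carried between steps; '≈' marks a value shown rounded to 6 d.p. or computed from one; I and e_prev carry over from the previous line; the table rounds u and y to 3 d.p., halves away from zero)
n=0: y=0, sp=2, e=sp−y=2; I=2, D=e−e_prev=2; u=3/2·2+0·2+1/4·2=3.5; next y=-1/2·0+1·3.5=3.5
n=1: y=3.5, sp=2, e=sp−y=-1.5; I=0.5, D=e−e_prev=-3.5; u=3/2·(-1.5)+0·0.5+1/4·(-3.5)=-3.125; next y=-1/2·3.5+1·(-3.125)=-4.875
n=2: y=-4.875, sp=2, e=sp−y=6.875; I=7.375, D=e−e_prev=8.375; u=3/2·6.875+0·7.375+1/4·8.375=12.40625; next y=-1/2·(-4.875)+1·12.40625=14.84375
n=3: y=14.84375, sp=2, e=sp−y=-12.84375; I=-5.46875, D=e−e_prev=-19.71875; u=3/2·(-12.84375)+0·(-5.46875)+1/4·(-19.71875)≈-24.195313; next y=-1/2·14.84375+1·(-24.195313)≈-31.617188
n=4: y≈-31.617188, sp=2, e=sp−y≈33.617188; I≈28.148438, D=e−e_prev≈46.460938; u=3/2·33.617188+0·28.148438+1/4·46.460938≈62.041016; next y=-1/2·(-31.617188)+1·62.041016≈77.849609
n=5: y≈77.849609, sp=2, e=sp−y≈-75.849609; I≈-47.701172, D=e−e_prev≈-109.466797; u=3/2·(-75.849609)+0·(-47.701172)+1/4·(-109.466797)≈-141.141113; next y=-1/2·77.849609+1·(-141.141113)≈-180.065918
n=6: y≈-180.065918, sp=2, e=sp−y≈182.065918; I≈134.364746, D=e−e_prev≈257.915527; u=3/2·182.065918+0·134.364746+1/4·257.915527≈337.577759; next y=-1/2·(-180.065918)+1·337.577759≈427.610718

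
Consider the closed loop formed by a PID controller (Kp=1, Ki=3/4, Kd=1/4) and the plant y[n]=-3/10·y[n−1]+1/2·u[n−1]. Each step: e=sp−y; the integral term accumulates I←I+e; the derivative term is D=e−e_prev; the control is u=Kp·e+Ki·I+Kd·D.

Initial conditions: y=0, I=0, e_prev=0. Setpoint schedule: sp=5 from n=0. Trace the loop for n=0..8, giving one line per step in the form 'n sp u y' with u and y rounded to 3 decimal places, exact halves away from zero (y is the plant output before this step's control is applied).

0 5 10.000 0.000
1 5 2.500 5.000
2 5 14.250 -0.250
3 5 1.975 7.200
4 5 18.933 -1.173
5 5 -0.512 9.818
6 5 24.661 -3.202
7 5 -5.428 13.291
8 5 32.461 -6.701

(exact arithmetic carried between steps; '≈' marks a value shown rounded to 6 d.p. or computed from one; I and e_prev carry over from the previous line; the table rounds u and y to 3 d.p., halves away from zero)
n=0: y=0, sp=5, e=sp−y=5; I=5, D=e−e_prev=5; u=1·5+3/4·5+1/4·5=10; next y=-3/10·0+1/2·10=5
n=1: y=5, sp=5, e=sp−y=0; I=5, D=e−e_prev=-5; u=1·0+3/4·5+1/4·(-5)=2.5; next y=-3/10·5+1/2·2.5=-0.25
n=2: y=-0.25, sp=5, e=sp−y=5.25; I=10.25, D=e−e_prev=5.25; u=1·5.25+3/4·10.25+1/4·5.25=14.25; next y=-3/10·(-0.25)+1/2·14.25=7.2
n=3: y=7.2, sp=5, e=sp−y=-2.2; I=8.05, D=e−e_prev=-7.45; u=1·(-2.2)+3/4·8.05+1/4·(-7.45)=1.975; next y=-3/10·7.2+1/2·1.975=-1.1725
n=4: y=-1.1725, sp=5, e=sp−y=6.1725; I=14.2225, D=e−e_prev=8.3725; u=1·6.1725+3/4·14.2225+1/4·8.3725=18.9325; next y=-3/10·(-1.1725)+1/2·18.9325=9.818
n=5: y=9.818, sp=5, e=sp−y=-4.818; I=9.4045, D=e−e_prev=-10.9905; u=1·(-4.818)+3/4·9.4045+1/4·(-10.9905)=-0.51225; next y=-3/10·9.818+1/2·(-0.51225)=-3.201525
n=6: y=-3.201525, sp=5, e=sp−y=8.201525; I=17.606025, D=e−e_prev=13.019525; u=1·8.201525+3/4·17.606025+1/4·13.019525=24.660925; next y=-3/10·(-3.201525)+1/2·24.660925=13.29092
n=7: y=13.29092, sp=5, e=sp−y=-8.29092; I=9.315105, D=e−e_prev=-16.492445; u=1·(-8.29092)+3/4·9.315105+1/4·(-16.492445)≈-5.427703; next y=-3/10·13.29092+1/2·(-5.427703)≈-6.701127
n=8: y≈-6.701127, sp=5, e=sp−y≈11.701127; I≈21.016232, D=e−e_prev≈19.992047; u=1·11.701127+3/4·21.016232+1/4·19.992047≈32.461313; next y=-3/10·(-6.701127)+1/2·32.461313≈18.240995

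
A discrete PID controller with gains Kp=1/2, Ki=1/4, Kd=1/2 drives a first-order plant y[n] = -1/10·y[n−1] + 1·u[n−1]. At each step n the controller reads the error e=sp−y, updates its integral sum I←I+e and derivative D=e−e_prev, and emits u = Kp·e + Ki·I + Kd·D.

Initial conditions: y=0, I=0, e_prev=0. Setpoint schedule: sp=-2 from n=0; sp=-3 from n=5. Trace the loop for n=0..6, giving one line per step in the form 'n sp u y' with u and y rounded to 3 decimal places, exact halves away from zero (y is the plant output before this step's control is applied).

0 -2 -2.500 0.000
1 -2 1.125 -2.500
2 -2 -4.844 1.375
3 -2 4.195 -4.981
4 -2 -10.331 4.693
5 -3 10.950 -10.800
6 -3 -22.885 12.030

(exact arithmetic carried between steps; '≈' marks a value shown rounded to 6 d.p. or computed from one; I and e_prev carry over from the previous line; the table rounds u and y to 3 d.p., halves away from zero)
n=0: y=0, sp=-2, e=sp−y=-2; I=-2, D=e−e_prev=-2; u=1/2·(-2)+1/4·(-2)+1/2·(-2)=-2.5; next y=-1/10·0+1·(-2.5)=-2.5
n=1: y=-2.5, sp=-2, e=sp−y=0.5; I=-1.5, D=e−e_prev=2.5; u=1/2·0.5+1/4·(-1.5)+1/2·2.5=1.125; next y=-1/10·(-2.5)+1·1.125=1.375
n=2: y=1.375, sp=-2, e=sp−y=-3.375; I=-4.875, D=e−e_prev=-3.875; u=1/2·(-3.375)+1/4·(-4.875)+1/2·(-3.875)=-4.84375; next y=-1/10·1.375+1·(-4.84375)=-4.98125
n=3: y=-4.98125, sp=-2, e=sp−y=2.98125; I=-1.89375, D=e−e_prev=6.35625; u=1/2·2.98125+1/4·(-1.89375)+1/2·6.35625≈4.195313; next y=-1/10·(-4.98125)+1·4.195313≈4.693438
n=4: y≈4.693438, sp=-2, e=sp−y≈-6.693438; I≈-8.587188, D=e−e_prev≈-9.674688; u=1/2·(-6.693438)+1/4·(-8.587188)+1/2·(-9.674688)≈-10.330859; next y=-1/10·4.693438+1·(-10.330859)≈-10.800203
n=5: y≈-10.800203, sp=-3, e=sp−y≈7.800203; I≈-0.786984, D=e−e_prev≈14.493641; u=1/2·7.800203+1/4·(-0.786984)+1/2·14.493641≈10.950176; next y=-1/10·(-10.800203)+1·10.950176≈12.030196
n=6: y≈12.030196, sp=-3, e=sp−y≈-15.030196; I≈-15.817180, D=e−e_prev≈-22.830399; u=1/2·(-15.030196)+1/4·(-15.817180)+1/2·(-22.830399)≈-22.884593; next y=-1/10·12.030196+1·(-22.884593)≈-24.087612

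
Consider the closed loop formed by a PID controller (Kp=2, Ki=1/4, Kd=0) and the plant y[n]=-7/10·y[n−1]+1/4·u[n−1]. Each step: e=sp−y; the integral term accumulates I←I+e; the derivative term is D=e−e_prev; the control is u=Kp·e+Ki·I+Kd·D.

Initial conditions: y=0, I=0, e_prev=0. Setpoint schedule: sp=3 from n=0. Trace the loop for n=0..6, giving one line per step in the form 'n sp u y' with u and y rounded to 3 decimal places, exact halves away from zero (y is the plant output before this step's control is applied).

(exact arithmetic carried between steps; '≈' marks a value shown rounded to 6 d.p. or computed from one; I and e_prev carry over from the previous line; the table rounds u and y to 3 d.p., halves away from zero)
n=0: y=0, sp=3, e=sp−y=3; I=3, D=e−e_prev=3; u=2·3+1/4·3+0·3=6.75; next y=-7/10·0+1/4·6.75=1.6875
n=1: y=1.6875, sp=3, e=sp−y=1.3125; I=4.3125, D=e−e_prev=-1.6875; u=2·1.3125+1/4·4.3125+0·(-1.6875)=3.703125; next y=-7/10·1.6875+1/4·3.703125≈-0.255469
n=2: y≈-0.255469, sp=3, e=sp−y≈3.255469; I≈7.567969, D=e−e_prev≈1.942969; u=2·3.255469+1/4·7.567969+0·1.942969≈8.402930; next y=-7/10·(-0.255469)+1/4·8.402930≈2.279561
n=3: y≈2.279561, sp=3, e=sp−y≈0.720439; I≈8.288408, D=e−e_prev≈-2.535029; u=2·0.720439+1/4·8.288408+0·(-2.535029)≈3.512981; next y=-7/10·2.279561+1/4·3.512981≈-0.717447
n=4: y≈-0.717447, sp=3, e=sp−y≈3.717447; I≈12.005855, D=e−e_prev≈2.997008; u=2·3.717447+1/4·12.005855+0·2.997008≈10.436358; next y=-7/10·(-0.717447)+1/4·10.436358≈3.111303
n=5: y≈3.111303, sp=3, e=sp−y≈-0.111303; I≈11.894553, D=e−e_prev≈-3.828750; u=2·(-0.111303)+1/4·11.894553+0·(-3.828750)≈2.751033; next y=-7/10·3.111303+1/4·2.751033≈-1.490153
n=6: y≈-1.490153, sp=3, e=sp−y≈4.490153; I≈16.384706, D=e−e_prev≈4.601456; u=2·4.490153+1/4·16.384706+0·4.601456≈13.076484; next y=-7/10·(-1.490153)+1/4·13.076484≈4.312228

0 3 6.750 0.000
1 3 3.703 1.688
2 3 8.403 -0.255
3 3 3.513 2.280
4 3 10.436 -0.717
5 3 2.751 3.111
6 3 13.076 -1.490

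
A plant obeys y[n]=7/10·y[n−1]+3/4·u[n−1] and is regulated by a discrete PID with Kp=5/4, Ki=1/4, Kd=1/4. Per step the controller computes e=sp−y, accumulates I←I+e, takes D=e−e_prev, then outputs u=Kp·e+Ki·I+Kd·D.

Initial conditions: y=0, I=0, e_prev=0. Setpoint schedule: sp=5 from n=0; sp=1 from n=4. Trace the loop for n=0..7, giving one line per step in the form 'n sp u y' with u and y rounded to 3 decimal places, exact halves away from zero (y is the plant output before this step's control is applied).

(exact arithmetic carried between steps; '≈' marks a value shown rounded to 6 d.p. or computed from one; I and e_prev carry over from the previous line; the table rounds u and y to 3 d.p., halves away from zero)
n=0: y=0, sp=5, e=sp−y=5; I=5, D=e−e_prev=5; u=5/4·5+1/4·5+1/4·5=8.75; next y=7/10·0+3/4·8.75=6.5625
n=1: y=6.5625, sp=5, e=sp−y=-1.5625; I=3.4375, D=e−e_prev=-6.5625; u=5/4·(-1.5625)+1/4·3.4375+1/4·(-6.5625)=-2.734375; next y=7/10·6.5625+3/4·(-2.734375)≈2.542969
n=2: y≈2.542969, sp=5, e=sp−y≈2.457031; I≈5.894531, D=e−e_prev≈4.019531; u=5/4·2.457031+1/4·5.894531+1/4·4.019531≈5.549805; next y=7/10·2.542969+3/4·5.549805≈5.942432
n=3: y≈5.942432, sp=5, e=sp−y≈-0.942432; I≈4.952100, D=e−e_prev≈-3.399463; u=5/4·(-0.942432)+1/4·4.952100+1/4·(-3.399463)≈-0.789880; next y=7/10·5.942432+3/4·(-0.789880)≈3.567292
n=4: y≈3.567292, sp=1, e=sp−y≈-2.567292; I≈2.384808, D=e−e_prev≈-1.624860; u=5/4·(-2.567292)+1/4·2.384808+1/4·(-1.624860)≈-3.019128; next y=7/10·3.567292+3/4·(-3.019128)≈0.232758
n=5: y≈0.232758, sp=1, e=sp−y≈0.767242; I≈3.152049, D=e−e_prev≈3.334534; u=5/4·0.767242+1/4·3.152049+1/4·3.334534≈2.580698; next y=7/10·0.232758+3/4·2.580698≈2.098454
n=6: y≈2.098454, sp=1, e=sp−y≈-1.098454; I≈2.053595, D=e−e_prev≈-1.865696; u=5/4·(-1.098454)+1/4·2.053595+1/4·(-1.865696)≈-1.326093; next y=7/10·2.098454+3/4·(-1.326093)≈0.474348
n=7: y≈0.474348, sp=1, e=sp−y≈0.525652; I≈2.579247, D=e−e_prev≈1.624106; u=5/4·0.525652+1/4·2.579247+1/4·1.624106≈1.707903; next y=7/10·0.474348+3/4·1.707903≈1.612971

0 5 8.750 0.000
1 5 -2.734 6.563
2 5 5.550 2.543
3 5 -0.790 5.942
4 1 -3.019 3.567
5 1 2.581 0.233
6 1 -1.326 2.098
7 1 1.708 0.474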